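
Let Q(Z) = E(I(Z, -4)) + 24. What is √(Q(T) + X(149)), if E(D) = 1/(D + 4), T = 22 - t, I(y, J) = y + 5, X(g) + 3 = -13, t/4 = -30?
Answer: √182559/151 ≈ 2.8296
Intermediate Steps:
t = -120 (t = 4*(-30) = -120)
X(g) = -16 (X(g) = -3 - 13 = -16)
I(y, J) = 5 + y
T = 142 (T = 22 - 1*(-120) = 22 + 120 = 142)
E(D) = 1/(4 + D)
Q(Z) = 24 + 1/(9 + Z) (Q(Z) = 1/(4 + (5 + Z)) + 24 = 1/(9 + Z) + 24 = 24 + 1/(9 + Z))
√(Q(T) + X(149)) = √((217 + 24*142)/(9 + 142) - 16) = √((217 + 3408)/151 - 16) = √((1/151)*3625 - 16) = √(3625/151 - 16) = √(1209/151) = √182559/151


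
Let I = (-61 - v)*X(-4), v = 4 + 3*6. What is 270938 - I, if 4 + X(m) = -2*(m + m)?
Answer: 271934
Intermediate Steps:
v = 22 (v = 4 + 18 = 22)
X(m) = -4 - 4*m (X(m) = -4 - 2*(m + m) = -4 - 4*m)
I = -996 (I = (-61 - 1*22)*(-4 - 4*(-4)) = (-61 - 22)*(-4 + 16) = -83*12 = -996)
270938 - I = 270938 - 1*(-996) = 270938 + 996 = 271934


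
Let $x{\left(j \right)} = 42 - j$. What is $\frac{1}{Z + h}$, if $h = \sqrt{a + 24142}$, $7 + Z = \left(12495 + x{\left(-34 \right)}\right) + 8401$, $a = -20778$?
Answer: $\frac{1}{21023} \approx 4.7567 \cdot 10^{-5}$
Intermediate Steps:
$Z = 20965$ ($Z = -7 + \left(\left(12495 + \left(42 - -34\right)\right) + 8401\right) = -7 + \left(\left(12495 + \left(42 + 34\right)\right) + 8401\right) = -7 + \left(\left(12495 + 76\right) + 8401\right) = -7 + \left(12571 + 8401\right) = -7 + 20972 = 20965$)
$h = 58$ ($h = \sqrt{-20778 + 24142} = \sqrt{3364} = 58$)
$\frac{1}{Z + h} = \frac{1}{20965 + 58} = \frac{1}{21023}$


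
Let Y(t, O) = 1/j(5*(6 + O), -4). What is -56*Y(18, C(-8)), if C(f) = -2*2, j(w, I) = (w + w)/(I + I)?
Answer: 112/5 ≈ 22.400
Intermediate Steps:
j(w, I) = w/I (j(w, I) = (2*w)/((2*I)) = (2*w)*(1/(2*I)) = w/I)
C(f) = -4
Y(t, O) = 1/(-15/2 - 5*O/4) (Y(t, O) = 1/((5*(6 + O))/(-4)) = 1/((30 + 5*O)*(-¼)) = 1/(-15/2 - 5*O/4))
-56*Y(18, C(-8)) = -224/(5*(-6 - 1*(-4))) = -224/(5*(-6 + 4)) = -224/(5*(-2)) = -224*(-1)/(5*2) = -56*(-⅖) = 112/5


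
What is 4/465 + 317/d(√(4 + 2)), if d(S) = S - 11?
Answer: -324199/10695 - 317*√6/115 ≈ -37.065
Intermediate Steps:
d(S) = -11 + S
4/465 + 317/d(√(4 + 2)) = 4/465 + 317/(-11 + √(4 + 2)) = 4*(1/465) + 317/(-11 + √6) = 4/465 + 317/(-11 + √6)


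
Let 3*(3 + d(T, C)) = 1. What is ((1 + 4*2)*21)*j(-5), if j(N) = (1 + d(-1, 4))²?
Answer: 525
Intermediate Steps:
d(T, C) = -8/3 (d(T, C) = -3 + (⅓)*1 = -3 + ⅓ = -8/3)
j(N) = 25/9 (j(N) = (1 - 8/3)² = (-5/3)² = 25/9)
((1 + 4*2)*21)*j(-5) = ((1 + 4*2)*21)*(25/9) = ((1 + 8)*21)*(25/9) = (9*21)*(25/9) = 189*(25/9) = 525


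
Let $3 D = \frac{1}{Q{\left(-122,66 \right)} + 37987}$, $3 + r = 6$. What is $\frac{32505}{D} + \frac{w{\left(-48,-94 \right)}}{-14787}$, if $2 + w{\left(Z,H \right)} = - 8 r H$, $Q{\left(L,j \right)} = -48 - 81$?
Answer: $\frac{54589506076436}{14787} \approx 3.6917 \cdot 10^{9}$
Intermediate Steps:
$r = 3$ ($r = -3 + 6 = 3$)
$Q{\left(L,j \right)} = -129$
$D = \frac{1}{113574}$ ($D = \frac{1}{3 \left(-129 + 37987\right)} = \frac{1}{3 \cdot 37858} = \frac{1}{3} \cdot \frac{1}{37858} = \frac{1}{113574} \approx 8.8048 \cdot 10^{-6}$)
$w{\left(Z,H \right)} = -2 - 24 H$ ($w{\left(Z,H \right)} = -2 + \left(-8\right) 3 H = -2 - 24 H$)
$\frac{32505}{D} + \frac{w{\left(-48,-94 \right)}}{-14787} = 32505 \frac{1}{\frac{1}{113574}} + \frac{-2 - -2256}{-14787} = 32505 \cdot 113574 + \left(-2 + 2256\right) \left(- \frac{1}{14787}\right) = 3691722870 + 2254 \left(- \frac{1}{14787}\right) = 3691722870 - \frac{2254}{14787} = \frac{54589506076436}{14787}$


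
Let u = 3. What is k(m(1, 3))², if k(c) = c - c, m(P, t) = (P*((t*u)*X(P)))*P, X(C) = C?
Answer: 0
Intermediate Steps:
m(P, t) = 3*t*P³ (m(P, t) = (P*((t*3)*P))*P = (P*((3*t)*P))*P = (P*(3*P*t))*P = (3*t*P²)*P = 3*t*P³)
k(c) = 0
k(m(1, 3))² = 0² = 0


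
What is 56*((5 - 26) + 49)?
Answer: 1568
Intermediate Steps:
56*((5 - 26) + 49) = 56*(-21 + 49) = 56*28 = 1568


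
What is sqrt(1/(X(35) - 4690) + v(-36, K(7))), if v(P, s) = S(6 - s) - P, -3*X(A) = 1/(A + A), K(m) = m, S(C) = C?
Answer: 5*sqrt(1358033698553)/984901 ≈ 5.9161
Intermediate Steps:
X(A) = -1/(6*A) (X(A) = -1/(3*(A + A)) = -1/(2*A)/3 = -1/(6*A))
v(P, s) = 6 - P - s (v(P, s) = (6 - s) - P = 6 - P - s)
sqrt(1/(X(35) - 4690) + v(-36, K(7))) = sqrt(1/(-1/6/35 - 4690) + (6 - 1*(-36) - 1*7)) = sqrt(1/(-1/6*1/35 - 4690) + (6 + 36 - 7)) = sqrt(1/(-1/210 - 4690) + 35) = sqrt(1/(-984901/210) + 35) = sqrt(-210/984901 + 35) = sqrt(34471325/984901) = 5*sqrt(1358033698553)/984901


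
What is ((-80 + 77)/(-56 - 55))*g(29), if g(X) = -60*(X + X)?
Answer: -3480/37 ≈ -94.054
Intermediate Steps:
g(X) = -120*X
((-80 + 77)/(-56 - 55))*g(29) = ((-80 + 77)/(-56 - 55))*(-120*29) = -3/(-111)*(-3480) = -3*(-1/111)*(-3480) = (1/37)*(-3480) = -3480/37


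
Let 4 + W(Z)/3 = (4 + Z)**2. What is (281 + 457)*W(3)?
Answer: 99630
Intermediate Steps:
W(Z) = -12 + 3*(4 + Z)**2
(281 + 457)*W(3) = (281 + 457)*(-12 + 3*(4 + 3)**2) = 738*(-12 + 3*7**2) = 738*(-12 + 3*49) = 738*(-12 + 147) = 738*135 = 99630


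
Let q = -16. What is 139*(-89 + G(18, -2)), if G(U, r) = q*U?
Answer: -52403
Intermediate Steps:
G(U, r) = -16*U
139*(-89 + G(18, -2)) = 139*(-89 - 16*18) = 139*(-89 - 288) = 139*(-377) = -52403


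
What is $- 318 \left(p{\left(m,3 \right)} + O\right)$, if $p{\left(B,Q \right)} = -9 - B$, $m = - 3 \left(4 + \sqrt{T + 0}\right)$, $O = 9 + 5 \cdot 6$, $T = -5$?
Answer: $-13356 - 954 i \sqrt{5} \approx -13356.0 - 2133.2 i$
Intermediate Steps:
$O = 39$ ($O = 9 + 30 = 39$)
$m = -12 - 3 i \sqrt{5}$ ($m = - 3 \left(4 + \sqrt{-5 + 0}\right) = - 3 \left(4 + \sqrt{-5}\right) = - 3 \left(4 + i \sqrt{5}\right) = -12 - 3 i \sqrt{5} \approx -12.0 - 6.7082 i$)
$- 318 \left(p{\left(m,3 \right)} + O\right) = - 318 \left(\left(-9 - \left(-12 - 3 i \sqrt{5}\right)\right) + 39\right) = - 318 \left(\left(-9 + \left(12 + 3 i \sqrt{5}\right)\right) + 39\right) = - 318 \left(\left(3 + 3 i \sqrt{5}\right) + 39\right) = - 318 \left(42 + 3 i \sqrt{5}\right) = -13356 - 954 i \sqrt{5}$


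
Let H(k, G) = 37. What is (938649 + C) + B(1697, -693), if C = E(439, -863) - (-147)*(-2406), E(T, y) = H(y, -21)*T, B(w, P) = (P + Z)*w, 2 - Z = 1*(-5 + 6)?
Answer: -573114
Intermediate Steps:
Z = 1 (Z = 2 - (-5 + 6) = 2 - 1 = 1)
B(w, P) = w*(1 + P) (B(w, P) = (P + 1)*w = (1 + P)*w = w*(1 + P))
E(T, y) = 37*T
C = -337439 (C = 37*439 - (-147)*(-2406) = 16243 - 1*353682 = 16243 - 353682 = -337439)
(938649 + C) + B(1697, -693) = (938649 - 337439) + 1697*(1 - 693) = 601210 + 1697*(-692) = 601210 - 1174324 = -573114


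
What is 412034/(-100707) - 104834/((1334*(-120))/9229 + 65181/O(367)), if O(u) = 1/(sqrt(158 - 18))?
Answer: -115968553296397714517174/28344351122257653371901 - 97002118117760119*sqrt(35)/4221804510449768145 ≈ -4.2273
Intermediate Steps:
O(u) = sqrt(35)/70 (O(u) = 1/(sqrt(140)) = 1/(2*sqrt(35)) = sqrt(35)/70)
412034/(-100707) - 104834/((1334*(-120))/9229 + 65181/O(367)) = 412034/(-100707) - 104834/((1334*(-120))/9229 + 65181/((sqrt(35)/70))) = 412034*(-1/100707) - 104834/(-160080*1/9229 + 65181*(2*sqrt(35))) = -412034/100707 - 104834/(-160080/9229 + 130362*sqrt(35))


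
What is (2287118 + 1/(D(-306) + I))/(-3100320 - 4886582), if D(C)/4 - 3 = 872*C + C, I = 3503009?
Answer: -5567917870343/19443865325038 ≈ -0.28636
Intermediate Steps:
D(C) = 12 + 3492*C (D(C) = 12 + 4*(872*C + C) = 12 + 4*(873*C) = 12 + 3492*C)
(2287118 + 1/(D(-306) + I))/(-3100320 - 4886582) = (2287118 + 1/((12 + 3492*(-306)) + 3503009))/(-3100320 - 4886582) = (2287118 + 1/((12 - 1068552) + 3503009))/(-7986902) = (2287118 + 1/(-1068540 + 3503009))*(-1/7986902) = (2287118 + 1/2434469)*(-1/7986902) = (5567917870343/2434469)*(-1/7986902) = -5567917870343/19443865325038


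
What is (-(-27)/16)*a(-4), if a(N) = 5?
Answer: 135/16 ≈ 8.4375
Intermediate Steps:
(-(-27)/16)*a(-4) = -(-27)/16*5 = -3*(-9/16)*5 = (27/16)*5 = 135/16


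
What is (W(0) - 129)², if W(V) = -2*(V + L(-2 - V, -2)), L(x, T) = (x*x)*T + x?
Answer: 11881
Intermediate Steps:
L(x, T) = x + T*x² (L(x, T) = x²*T + x = T*x² + x = x + T*x²)
W(V) = -2*V - 2*(-2 - V)*(5 + 2*V) (W(V) = -2*(V + (-2 - V)*(1 - 2*(-2 - V))) = -2*(V + (-2 - V)*(1 + (4 + 2*V))) = -2*(V + (-2 - V)*(5 + 2*V)) = -2*V - 2*(-2 - V)*(5 + 2*V))
(W(0) - 129)² = ((20 + 4*0² + 16*0) - 129)² = ((20 + 4*0 + 0) - 129)² = ((20 + 0 + 0) - 129)² = (20 - 129)² = (-109)² = 11881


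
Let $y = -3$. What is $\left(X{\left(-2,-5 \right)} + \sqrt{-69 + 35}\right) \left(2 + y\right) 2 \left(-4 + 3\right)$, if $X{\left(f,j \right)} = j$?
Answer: $-10 + 2 i \sqrt{34} \approx -10.0 + 11.662 i$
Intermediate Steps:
$\left(X{\left(-2,-5 \right)} + \sqrt{-69 + 35}\right) \left(2 + y\right) 2 \left(-4 + 3\right) = \left(-5 + \sqrt{-69 + 35}\right) \left(2 - 3\right) 2 \left(-4 + 3\right) = \left(-5 + \sqrt{-34}\right) \left(- 2 \left(-1\right)\right) = \left(-5 + i \sqrt{34}\right) \left(\left(-1\right) \left(-2\right)\right) = \left(-5 + i \sqrt{34}\right) 2 = -10 + 2 i \sqrt{34}$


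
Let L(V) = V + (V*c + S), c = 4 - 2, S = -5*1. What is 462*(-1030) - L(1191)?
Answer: -479428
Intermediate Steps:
S = -5
c = 2
L(V) = -5 + 3*V (L(V) = V + (V*2 - 5) = V + (2*V - 5) = V + (-5 + 2*V) = -5 + 3*V)
462*(-1030) - L(1191) = 462*(-1030) - (-5 + 3*1191) = -475860 - (-5 + 3573) = -475860 - 1*3568 = -475860 - 3568 = -479428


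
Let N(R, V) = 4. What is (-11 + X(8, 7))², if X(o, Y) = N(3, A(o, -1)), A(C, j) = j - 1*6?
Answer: 49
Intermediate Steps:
A(C, j) = -6 + j (A(C, j) = j - 6 = -6 + j)
X(o, Y) = 4
(-11 + X(8, 7))² = (-11 + 4)² = (-7)² = 49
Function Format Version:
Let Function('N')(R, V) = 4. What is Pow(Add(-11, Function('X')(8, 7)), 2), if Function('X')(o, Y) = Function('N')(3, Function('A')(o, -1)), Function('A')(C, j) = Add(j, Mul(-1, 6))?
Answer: 49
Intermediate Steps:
Function('A')(C, j) = Add(-6, j) (Function('A')(C, j) = Add(j, -6) = Add(-6, j))
Function('X')(o, Y) = 4
Pow(Add(-11, Function('X')(8, 7)), 2) = Pow(Add(-11, 4), 2) = Pow(-7, 2) = 49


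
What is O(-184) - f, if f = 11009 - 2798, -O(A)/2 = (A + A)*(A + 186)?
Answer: -6739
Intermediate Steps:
O(A) = -4*A*(186 + A) (O(A) = -2*(A + A)*(A + 186) = -2*2*A*(186 + A) = -4*A*(186 + A))
f = 8211
O(-184) - f = -4*(-184)*(186 - 184) - 1*8211 = -4*(-184)*2 - 8211 = 1472 - 8211 = -6739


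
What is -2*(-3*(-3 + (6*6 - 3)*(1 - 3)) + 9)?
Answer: -432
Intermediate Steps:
-2*(-3*(-3 + (6*6 - 3)*(1 - 3)) + 9) = -2*(-3*(-3 + (36 - 3)*(-2)) + 9) = -2*(-3*(-3 + 33*(-2)) + 9) = -2*(-3*(-3 - 66) + 9) = -2*(-3*(-69) + 9) = -2*(207 + 9) = -2*216 = -432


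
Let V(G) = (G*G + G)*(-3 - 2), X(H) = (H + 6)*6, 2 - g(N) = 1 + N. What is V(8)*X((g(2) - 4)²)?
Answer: -66960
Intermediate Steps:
g(N) = 1 - N (g(N) = 2 - (1 + N) = 2 + (-1 - N) = 1 - N)
X(H) = 36 + 6*H (X(H) = (6 + H)*6 = 36 + 6*H)
V(G) = -5*G - 5*G² (V(G) = (G² + G)*(-5) = (G + G²)*(-5) = -5*G - 5*G²)
V(8)*X((g(2) - 4)²) = (-5*8*(1 + 8))*(36 + 6*((1 - 1*2) - 4)²) = (-5*8*9)*(36 + 6*((1 - 2) - 4)²) = -360*(36 + 6*(-1 - 4)²) = -360*(36 + 6*(-5)²) = -360*(36 + 6*25) = -360*(36 + 150) = -360*186 = -66960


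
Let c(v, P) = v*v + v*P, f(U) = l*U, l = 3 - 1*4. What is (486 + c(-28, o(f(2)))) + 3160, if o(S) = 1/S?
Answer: 4444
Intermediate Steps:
l = -1 (l = 3 - 4 = -1)
f(U) = -U
c(v, P) = v² + P*v
(486 + c(-28, o(f(2)))) + 3160 = (486 - 28*(1/(-1*2) - 28)) + 3160 = (486 - 28*(1/(-2) - 28)) + 3160 = (486 - 28*(-½ - 28)) + 3160 = (486 - 28*(-57/2)) + 3160 = (486 + 798) + 3160 = 1284 + 3160 = 4444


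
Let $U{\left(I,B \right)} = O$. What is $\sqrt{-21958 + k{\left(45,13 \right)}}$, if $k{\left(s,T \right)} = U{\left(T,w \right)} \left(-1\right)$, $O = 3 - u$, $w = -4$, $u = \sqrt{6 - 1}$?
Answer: $\sqrt{-21961 + \sqrt{5}} \approx 148.18 i$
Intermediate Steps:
$u = \sqrt{5} \approx 2.2361$
$O = 3 - \sqrt{5} \approx 0.76393$
$U{\left(I,B \right)} = 3 - \sqrt{5}$
$k{\left(s,T \right)} = -3 + \sqrt{5}$ ($k{\left(s,T \right)} = \left(3 - \sqrt{5}\right) \left(-1\right) = -3 + \sqrt{5}$)
$\sqrt{-21958 + k{\left(45,13 \right)}} = \sqrt{-21958 - \left(3 - \sqrt{5}\right)} = \sqrt{-21961 + \sqrt{5}}$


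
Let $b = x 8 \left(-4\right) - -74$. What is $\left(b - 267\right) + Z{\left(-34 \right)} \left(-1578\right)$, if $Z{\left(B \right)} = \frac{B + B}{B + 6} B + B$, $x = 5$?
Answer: $\frac{1285177}{7} \approx 1.836 \cdot 10^{5}$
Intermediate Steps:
$b = -86$ ($b = 5 \cdot 8 \left(-4\right) - -74 = 40 \left(-4\right) + 74 = -160 + 74 = -86$)
$Z{\left(B \right)} = B + \frac{2 B^{2}}{6 + B}$ ($Z{\left(B \right)} = \frac{2 B}{6 + B} B + B = \frac{2 B^{2}}{6 + B} + B = B + \frac{2 B^{2}}{6 + B}$)
$\left(b - 267\right) + Z{\left(-34 \right)} \left(-1578\right) = \left(-86 - 267\right) + 3 \left(-34\right) \frac{1}{6 - 34} \left(2 - 34\right) \left(-1578\right) = -353 + 3 \left(-34\right) \frac{1}{-28} \left(-32\right) \left(-1578\right) = -353 + 3 \left(-34\right) \left(- \frac{1}{28}\right) \left(-32\right) \left(-1578\right) = -353 - - \frac{1287648}{7} = -353 + \frac{1287648}{7} = \frac{1285177}{7}$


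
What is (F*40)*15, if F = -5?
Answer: -3000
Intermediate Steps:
(F*40)*15 = -5*40*15 = -200*15 = -3000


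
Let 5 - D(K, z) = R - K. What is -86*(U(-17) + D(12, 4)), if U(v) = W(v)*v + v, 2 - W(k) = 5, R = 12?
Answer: -3354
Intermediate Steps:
W(k) = -3 (W(k) = 2 - 1*5 = 2 - 5 = -3)
U(v) = -2*v (U(v) = -3*v + v = -2*v)
D(K, z) = -7 + K (D(K, z) = 5 - (12 - K) = 5 + (-12 + K) = -7 + K)
-86*(U(-17) + D(12, 4)) = -86*(-2*(-17) + (-7 + 12)) = -86*(34 + 5) = -86*39 = -3354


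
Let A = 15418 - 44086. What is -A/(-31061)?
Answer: -28668/31061 ≈ -0.92296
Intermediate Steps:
A = -28668
-A/(-31061) = -(-28668)/(-31061) = -(-28668)*(-1)/31061 = -1*28668/31061 = -28668/31061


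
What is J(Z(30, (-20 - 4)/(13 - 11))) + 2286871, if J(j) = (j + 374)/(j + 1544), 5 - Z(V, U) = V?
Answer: 3473757398/1519 ≈ 2.2869e+6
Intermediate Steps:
Z(V, U) = 5 - V
J(j) = (374 + j)/(1544 + j)
J(Z(30, (-20 - 4)/(13 - 11))) + 2286871 = (374 + (5 - 1*30))/(1544 + (5 - 1*30)) + 2286871 = (374 + (5 - 30))/(1544 + (5 - 30)) + 2286871 = (374 - 25)/(1544 - 25) + 2286871 = 349/1519 + 2286871 = 3473757398/1519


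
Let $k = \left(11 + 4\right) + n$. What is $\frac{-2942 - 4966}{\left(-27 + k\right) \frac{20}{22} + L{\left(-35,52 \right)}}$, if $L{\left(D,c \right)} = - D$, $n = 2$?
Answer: $- \frac{28996}{95} \approx -305.22$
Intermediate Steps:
$k = 17$ ($k = \left(11 + 4\right) + 2 = 15 + 2 = 17$)
$\frac{-2942 - 4966}{\left(-27 + k\right) \frac{20}{22} + L{\left(-35,52 \right)}} = \frac{-2942 - 4966}{\left(-27 + 17\right) \frac{20}{22} - -35} = - \frac{7908}{- 10 \cdot 20 \cdot \frac{1}{22} + 35} = - \frac{7908}{\left(-10\right) \frac{10}{11} + 35} = - \frac{7908}{- \frac{100}{11} + 35} = - \frac{7908}{\frac{285}{11}} = \left(-7908\right) \frac{11}{285} = - \frac{28996}{95}$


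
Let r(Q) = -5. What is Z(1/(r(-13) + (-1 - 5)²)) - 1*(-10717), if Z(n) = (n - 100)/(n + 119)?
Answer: 13180877/1230 ≈ 10716.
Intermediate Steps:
Z(n) = (-100 + n)/(119 + n)
Z(1/(r(-13) + (-1 - 5)²)) - 1*(-10717) = (-100 + 1/(-5 + (-1 - 5)²))/(119 + 1/(-5 + (-1 - 5)²)) - 1*(-10717) = (-100 + 1/(-5 + (-6)²))/(119 + 1/(-5 + (-6)²)) + 10717 = (-100 + 1/(-5 + 36))/(119 + 1/(-5 + 36)) + 10717 = (-100 + 1/31)/(119 + 1/31) + 10717 = -3099/31/(3690/31) + 10717 = (31/3690)*(-3099/31) + 10717 = -1033/1230 + 10717 = 13180877/1230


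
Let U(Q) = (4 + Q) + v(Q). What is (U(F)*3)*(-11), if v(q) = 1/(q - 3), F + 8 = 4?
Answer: 33/7 ≈ 4.7143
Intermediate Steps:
F = -4 (F = -8 + 4 = -4)
v(q) = 1/(-3 + q)
U(Q) = 4 + Q + 1/(-3 + Q) (U(Q) = (4 + Q) + 1/(-3 + Q) = 4 + Q + 1/(-3 + Q))
(U(F)*3)*(-11) = (((-11 - 4 + (-4)²)/(-3 - 4))*3)*(-11) = (((-11 - 4 + 16)/(-7))*3)*(-11) = (-⅐*1*3)*(-11) = -⅐*3*(-11) = -3/7*(-11) = 33/7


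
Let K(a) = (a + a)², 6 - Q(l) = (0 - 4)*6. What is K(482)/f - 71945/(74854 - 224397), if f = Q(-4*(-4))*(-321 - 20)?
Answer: -69116857189/764912445 ≈ -90.359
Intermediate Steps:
Q(l) = 30 (Q(l) = 6 - (0 - 4)*6 = 6 - (-4)*6 = 6 - 1*(-24) = 6 + 24 = 30)
f = -10230 (f = 30*(-321 - 20) = 30*(-341) = -10230)
K(a) = 4*a² (K(a) = (2*a)² = 4*a²)
K(482)/f - 71945/(74854 - 224397) = (4*482²)/(-10230) - 71945/(74854 - 224397) = (4*232324)*(-1/10230) - 71945/(-149543) = 929296*(-1/10230) - 71945*(-1/149543) = -464648/5115 + 71945/149543 = -69116857189/764912445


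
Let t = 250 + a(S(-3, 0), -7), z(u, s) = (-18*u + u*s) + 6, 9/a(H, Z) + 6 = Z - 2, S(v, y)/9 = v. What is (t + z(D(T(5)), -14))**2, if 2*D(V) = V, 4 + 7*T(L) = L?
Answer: 78481881/1225 ≈ 64067.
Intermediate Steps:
S(v, y) = 9*v
a(H, Z) = 9/(-8 + Z) (a(H, Z) = 9/(-6 + (Z - 2)) = 9/(-6 + (-2 + Z)) = 9/(-8 + Z))
T(L) = -4/7 + L/7
D(V) = V/2
z(u, s) = 6 - 18*u + s*u (z(u, s) = (-18*u + s*u) + 6 = 6 - 18*u + s*u)
t = 1247/5 (t = 250 + 9/(-8 - 7) = 250 + 9/(-15) = 250 + 9*(-1/15) = 250 - 3/5 = 1247/5 ≈ 249.40)
(t + z(D(T(5)), -14))**2 = (1247/5 + (6 - 9*(-4/7 + (1/7)*5) - 7*(-4/7 + (1/7)*5)))**2 = (1247/5 + (6 - 9*(-4/7 + 5/7) - 7*(-4/7 + 5/7)))**2 = (1247/5 + (6 - 9/7 - 7/7))**2 = (1247/5 + (6 - 18*1/14 - 14*1/14))**2 = (1247/5 + (6 - 9/7 - 1))**2 = (1247/5 + 26/7)**2 = (8859/35)**2 = 78481881/1225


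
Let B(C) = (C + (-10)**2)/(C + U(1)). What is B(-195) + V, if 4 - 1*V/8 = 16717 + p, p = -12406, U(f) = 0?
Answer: -1343765/39 ≈ -34456.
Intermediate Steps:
B(C) = (100 + C)/C (B(C) = (C + (-10)**2)/(C + 0) = (C + 100)/C = (100 + C)/C)
V = -34456 (V = 32 - 8*(16717 - 12406) = 32 - 8*4311 = 32 - 34488 = -34456)
B(-195) + V = (100 - 195)/(-195) - 34456 = -1/195*(-95) - 34456 = 19/39 - 34456 = -1343765/39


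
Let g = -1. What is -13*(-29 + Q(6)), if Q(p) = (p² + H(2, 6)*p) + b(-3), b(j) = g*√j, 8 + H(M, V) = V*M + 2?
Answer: -559 + 13*I*√3 ≈ -559.0 + 22.517*I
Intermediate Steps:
H(M, V) = -6 + M*V (H(M, V) = -8 + (V*M + 2) = -8 + (M*V + 2) = -8 + (2 + M*V) = -6 + M*V)
b(j) = -√j
Q(p) = p² + 6*p - I*√3 (Q(p) = (p² + (-6 + 2*6)*p) - √(-3) = (p² + (-6 + 12)*p) - I*√3 = (p² + 6*p) - I*√3 = p² + 6*p - I*√3)
-13*(-29 + Q(6)) = -13*(-29 + (6² + 6*6 - I*√3)) = -13*(-29 + (36 + 36 - I*√3)) = -13*(-29 + (72 - I*√3)) = -13*(43 - I*√3) = -559 + 13*I*√3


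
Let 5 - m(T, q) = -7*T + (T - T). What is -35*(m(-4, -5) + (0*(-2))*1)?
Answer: 805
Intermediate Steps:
m(T, q) = 5 + 7*T (m(T, q) = 5 - (-7*T + (T - T)) = 5 - (-7*T + 0) = 5 - (-7)*T = 5 + 7*T)
-35*(m(-4, -5) + (0*(-2))*1) = -35*((5 + 7*(-4)) + (0*(-2))*1) = -35*((5 - 28) + 0*1) = -35*(-23 + 0) = -35*(-23) = 805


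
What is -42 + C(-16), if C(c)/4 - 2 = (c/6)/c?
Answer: -100/3 ≈ -33.333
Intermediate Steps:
C(c) = 26/3 (C(c) = 8 + 4*((c/6)/c) = 8 + 4*(1/6) = 8 + 2/3 = 26/3)
-42 + C(-16) = -42 + 26/3 = -100/3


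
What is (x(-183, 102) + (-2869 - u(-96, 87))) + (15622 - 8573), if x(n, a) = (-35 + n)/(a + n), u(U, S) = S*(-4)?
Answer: 366986/81 ≈ 4530.7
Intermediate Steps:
u(U, S) = -4*S
x(n, a) = (-35 + n)/(a + n)
(x(-183, 102) + (-2869 - u(-96, 87))) + (15622 - 8573) = ((-35 - 183)/(102 - 183) + (-2869 - (-4)*87)) + (15622 - 8573) = (-218/(-81) + (-2869 - 1*(-348))) + 7049 = (-1/81*(-218) + (-2869 + 348)) + 7049 = (218/81 - 2521) + 7049 = -203983/81 + 7049 = 366986/81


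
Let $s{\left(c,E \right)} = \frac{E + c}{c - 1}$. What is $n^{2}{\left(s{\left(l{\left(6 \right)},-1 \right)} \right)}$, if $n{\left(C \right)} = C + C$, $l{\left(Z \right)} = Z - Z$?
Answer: $4$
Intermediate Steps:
$l{\left(Z \right)} = 0$
$s{\left(c,E \right)} = \frac{E + c}{-1 + c}$
$n{\left(C \right)} = 2 C$
$n^{2}{\left(s{\left(l{\left(6 \right)},-1 \right)} \right)} = \left(2 \frac{-1 + 0}{-1 + 0}\right)^{2} = \left(2 \frac{1}{-1} \left(-1\right)\right)^{2} = \left(2 \left(\left(-1\right) \left(-1\right)\right)\right)^{2} = \left(2 \cdot 1\right)^{2} = 2^{2} = 4$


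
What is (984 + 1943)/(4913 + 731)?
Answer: 2927/5644 ≈ 0.51860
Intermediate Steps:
(984 + 1943)/(4913 + 731) = 2927/5644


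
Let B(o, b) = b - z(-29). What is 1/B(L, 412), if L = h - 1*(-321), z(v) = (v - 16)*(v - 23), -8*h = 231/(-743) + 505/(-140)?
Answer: -1/1928 ≈ -0.00051867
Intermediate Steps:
h = 81511/166432 (h = -(231/(-743) + 505/(-140))/8 = -(231*(-1/743) + 505*(-1/140))/8 = -(-231/743 - 101/28)/8 = -1/8*(-81511/20804) = 81511/166432 ≈ 0.48976)
z(v) = (-23 + v)*(-16 + v) (z(v) = (-16 + v)*(-23 + v) = (-23 + v)*(-16 + v))
L = 53506183/166432 (L = 81511/166432 - 1*(-321) = 81511/166432 + 321 = 53506183/166432 ≈ 321.49)
B(o, b) = -2340 + b (B(o, b) = b - (368 + (-29)**2 - 39*(-29)) = b - (368 + 841 + 1131) = b - 1*2340 = b - 2340 = -2340 + b)
1/B(L, 412) = 1/(-2340 + 412) = 1/(-1928) = -1/1928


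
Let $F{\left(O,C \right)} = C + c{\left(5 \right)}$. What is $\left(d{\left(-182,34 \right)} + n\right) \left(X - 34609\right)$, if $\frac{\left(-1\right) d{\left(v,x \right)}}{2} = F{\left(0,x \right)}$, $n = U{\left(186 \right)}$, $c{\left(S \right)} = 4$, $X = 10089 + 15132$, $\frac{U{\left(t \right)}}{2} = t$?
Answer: $-2778848$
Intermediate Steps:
$U{\left(t \right)} = 2 t$
$X = 25221$
$n = 372$ ($n = 2 \cdot 186 = 372$)
$F{\left(O,C \right)} = 4 + C$ ($F{\left(O,C \right)} = C + 4 = 4 + C$)
$d{\left(v,x \right)} = -8 - 2 x$ ($d{\left(v,x \right)} = - 2 \left(4 + x\right) = -8 - 2 x$)
$\left(d{\left(-182,34 \right)} + n\right) \left(X - 34609\right) = \left(\left(-8 - 68\right) + 372\right) \left(25221 - 34609\right) = \left(\left(-8 - 68\right) + 372\right) \left(-9388\right) = \left(-76 + 372\right) \left(-9388\right) = 296 \left(-9388\right) = -2778848$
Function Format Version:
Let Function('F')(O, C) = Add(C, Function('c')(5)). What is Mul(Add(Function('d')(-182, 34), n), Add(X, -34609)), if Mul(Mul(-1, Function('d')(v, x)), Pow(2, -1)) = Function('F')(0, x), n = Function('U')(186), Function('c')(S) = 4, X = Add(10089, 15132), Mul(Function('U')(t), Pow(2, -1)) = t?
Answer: -2778848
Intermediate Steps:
Function('U')(t) = Mul(2, t)
X = 25221
n = 372 (n = Mul(2, 186) = 372)
Function('F')(O, C) = Add(4, C) (Function('F')(O, C) = Add(C, 4) = Add(4, C))
Function('d')(v, x) = Add(-8, Mul(-2, x)) (Function('d')(v, x) = Mul(-2, Add(4, x)) = Add(-8, Mul(-2, x)))
Mul(Add(Function('d')(-182, 34), n), Add(X, -34609)) = Mul(Add(Add(-8, Mul(-2, 34)), 372), Add(25221, -34609)) = Mul(Add(Add(-8, -68), 372), -9388) = Mul(Add(-76, 372), -9388) = Mul(296, -9388) = -2778848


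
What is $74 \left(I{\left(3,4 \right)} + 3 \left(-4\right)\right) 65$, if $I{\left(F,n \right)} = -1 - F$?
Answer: $-76960$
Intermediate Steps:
$74 \left(I{\left(3,4 \right)} + 3 \left(-4\right)\right) 65 = 74 \left(\left(-1 - 3\right) + 3 \left(-4\right)\right) 65 = 74 \left(\left(-1 - 3\right) - 12\right) 65 = 74 \left(-4 - 12\right) 65 = 74 \left(-16\right) 65 = \left(-1184\right) 65 = -76960$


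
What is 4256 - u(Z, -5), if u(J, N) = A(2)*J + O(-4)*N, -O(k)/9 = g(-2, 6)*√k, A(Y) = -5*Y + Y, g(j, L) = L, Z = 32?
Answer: 4512 - 540*I ≈ 4512.0 - 540.0*I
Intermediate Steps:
A(Y) = -4*Y
O(k) = -54*√k
u(J, N) = -8*J - 108*I*N (u(J, N) = (-4*2)*J + (-108*I)*N = -8*J + (-108*I)*N = -8*J - 108*I*N)
4256 - u(Z, -5) = 4256 - (-8*32 - 108*I*(-5)) = 4256 - (-256 + 540*I) = 4256 + (256 - 540*I) = 4512 - 540*I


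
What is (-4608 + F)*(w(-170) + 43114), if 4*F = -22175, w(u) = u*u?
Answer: -1462136249/2 ≈ -7.3107e+8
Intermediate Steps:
w(u) = u²
F = -22175/4 (F = (¼)*(-22175) = -22175/4 ≈ -5543.8)
(-4608 + F)*(w(-170) + 43114) = (-4608 - 22175/4)*((-170)² + 43114) = -40607*(28900 + 43114)/4 = -40607/4*72014 = -1462136249/2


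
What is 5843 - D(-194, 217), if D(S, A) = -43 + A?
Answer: 5669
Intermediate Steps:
5843 - D(-194, 217) = 5843 - (-43 + 217) = 5843 - 1*174 = 5843 - 174 = 5669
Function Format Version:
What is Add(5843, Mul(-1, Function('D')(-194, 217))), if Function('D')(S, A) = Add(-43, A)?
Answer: 5669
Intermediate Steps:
Add(5843, Mul(-1, Function('D')(-194, 217))) = Add(5843, Mul(-1, Add(-43, 217))) = Add(5843, Mul(-1, 174)) = Add(5843, -174) = 5669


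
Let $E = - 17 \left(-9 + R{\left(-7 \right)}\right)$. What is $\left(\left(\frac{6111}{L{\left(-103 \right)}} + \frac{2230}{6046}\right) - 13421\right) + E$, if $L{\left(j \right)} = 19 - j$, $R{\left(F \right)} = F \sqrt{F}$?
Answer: $- \frac{4874708425}{368806} + 119 i \sqrt{7} \approx -13218.0 + 314.84 i$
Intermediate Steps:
$R{\left(F \right)} = F^{\frac{3}{2}}$
$E = 153 + 119 i \sqrt{7}$ ($E = - 17 \left(-9 + \left(-7\right)^{\frac{3}{2}}\right) = - 17 \left(-9 - 7 i \sqrt{7}\right) = 153 + 119 i \sqrt{7} \approx 153.0 + 314.84 i$)
$\left(\left(\frac{6111}{L{\left(-103 \right)}} + \frac{2230}{6046}\right) - 13421\right) + E = \left(\left(\frac{6111}{19 - -103} + \frac{2230}{6046}\right) - 13421\right) + \left(153 + 119 i \sqrt{7}\right) = \left(\left(\frac{6111}{19 + 103} + 2230 \cdot \frac{1}{6046}\right) - 13421\right) + \left(153 + 119 i \sqrt{7}\right) = \left(\left(\frac{6111}{122} + \frac{1115}{3023}\right) - 13421\right) + \left(153 + 119 i \sqrt{7}\right) = \left(\frac{18609583}{368806} - 13421\right) + \left(153 + 119 i \sqrt{7}\right) = - \frac{4931135743}{368806} + \left(153 + 119 i \sqrt{7}\right) = - \frac{4874708425}{368806} + 119 i \sqrt{7}$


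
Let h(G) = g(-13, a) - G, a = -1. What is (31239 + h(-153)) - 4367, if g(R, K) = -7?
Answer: 27018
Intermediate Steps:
h(G) = -7 - G
(31239 + h(-153)) - 4367 = (31239 + (-7 - 1*(-153))) - 4367 = (31239 + (-7 + 153)) - 4367 = (31239 + 146) - 4367 = 31385 - 4367 = 27018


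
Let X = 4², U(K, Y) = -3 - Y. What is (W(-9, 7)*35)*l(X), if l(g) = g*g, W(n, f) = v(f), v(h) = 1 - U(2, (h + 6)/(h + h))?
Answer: 44160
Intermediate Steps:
v(h) = 4 + (6 + h)/(2*h) (v(h) = 1 - (-3 - (h + 6)/(h + h)) = 1 - (-3 - (6 + h)/(2*h)) = 1 + (3 + (6 + h)/(2*h)) = 4 + (6 + h)/(2*h))
W(n, f) = 9/2 + 3/f
X = 16
l(g) = g²
(W(-9, 7)*35)*l(X) = ((9/2 + 3/7)*35)*16² = ((9/2 + 3*(⅐))*35)*256 = ((9/2 + 3/7)*35)*256 = ((69/14)*35)*256 = (345/2)*256 = 44160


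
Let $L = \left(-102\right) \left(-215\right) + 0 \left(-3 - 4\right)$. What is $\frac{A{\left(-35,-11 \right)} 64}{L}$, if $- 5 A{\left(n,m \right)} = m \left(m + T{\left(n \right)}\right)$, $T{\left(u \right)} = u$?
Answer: $- \frac{16192}{54825} \approx -0.29534$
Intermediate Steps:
$L = 21930$ ($L = 21930 + 0 \left(-7\right) = 21930 + 0 = 21930$)
$A{\left(n,m \right)} = - \frac{m \left(m + n\right)}{5}$
$\frac{A{\left(-35,-11 \right)} 64}{L} = \frac{\left(- \frac{1}{5}\right) \left(-11\right) \left(-11 - 35\right) 64}{21930} = \left(- \frac{1}{5}\right) \left(-11\right) \left(-46\right) 64 \cdot \frac{1}{21930} = \left(- \frac{506}{5}\right) 64 \cdot \frac{1}{21930} = \left(- \frac{32384}{5}\right) \frac{1}{21930} = - \frac{16192}{54825}$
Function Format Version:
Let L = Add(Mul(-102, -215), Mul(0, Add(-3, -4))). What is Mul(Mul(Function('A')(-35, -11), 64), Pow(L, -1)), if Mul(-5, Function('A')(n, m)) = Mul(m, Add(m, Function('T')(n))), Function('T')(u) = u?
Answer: Rational(-16192, 54825) ≈ -0.29534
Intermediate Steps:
L = 21930 (L = Add(21930, Mul(0, -7)) = Add(21930, 0) = 21930)
Function('A')(n, m) = Mul(Rational(-1, 5), m, Add(m, n)) (Function('A')(n, m) = Mul(Rational(-1, 5), Mul(m, Add(m, n))) = Mul(Rational(-1, 5), m, Add(m, n)))
Mul(Mul(Function('A')(-35, -11), 64), Pow(L, -1)) = Mul(Mul(Mul(Rational(-1, 5), -11, Add(-11, -35)), 64), Pow(21930, -1)) = Mul(Mul(Mul(Rational(-1, 5), -11, -46), 64), Rational(1, 21930)) = Mul(Mul(Rational(-506, 5), 64), Rational(1, 21930)) = Mul(Rational(-32384, 5), Rational(1, 21930)) = Rational(-16192, 54825)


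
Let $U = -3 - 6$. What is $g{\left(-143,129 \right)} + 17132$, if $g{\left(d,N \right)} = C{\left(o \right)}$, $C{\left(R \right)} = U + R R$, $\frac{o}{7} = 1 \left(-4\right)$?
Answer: $17907$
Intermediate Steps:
$U = -9$ ($U = -3 - 6 = -9$)
$o = -28$ ($o = 7 \cdot 1 \left(-4\right) = 7 \left(-4\right) = -28$)
$C{\left(R \right)} = -9 + R^{2}$ ($C{\left(R \right)} = -9 + R R = -9 + R^{2}$)
$g{\left(d,N \right)} = 775$ ($g{\left(d,N \right)} = -9 + \left(-28\right)^{2} = -9 + 784 = 775$)
$g{\left(-143,129 \right)} + 17132 = 775 + 17132 = 17907$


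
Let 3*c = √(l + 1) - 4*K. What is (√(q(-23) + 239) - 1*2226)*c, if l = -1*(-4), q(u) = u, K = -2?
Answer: -2*(8 + √5)*(371 - √6) ≈ -7545.0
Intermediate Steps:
l = 4
c = 8/3 + √5/3 (c = (√(4 + 1) - 4*(-2))/3 = (√5 + 8)/3 = (8 + √5)/3 = 8/3 + √5/3 ≈ 3.4120)
(√(q(-23) + 239) - 1*2226)*c = (√(-23 + 239) - 1*2226)*(8/3 + √5/3) = (√216 - 2226)*(8/3 + √5/3) = (6*√6 - 2226)*(8/3 + √5/3) = (-2226 + 6*√6)*(8/3 + √5/3)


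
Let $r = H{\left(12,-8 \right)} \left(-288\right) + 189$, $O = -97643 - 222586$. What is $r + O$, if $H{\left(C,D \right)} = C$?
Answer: $-323496$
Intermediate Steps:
$O = -320229$ ($O = -97643 - 222586 = -320229$)
$r = -3267$ ($r = 12 \left(-288\right) + 189 = -3456 + 189 = -3267$)
$r + O = -3267 - 320229 = -323496$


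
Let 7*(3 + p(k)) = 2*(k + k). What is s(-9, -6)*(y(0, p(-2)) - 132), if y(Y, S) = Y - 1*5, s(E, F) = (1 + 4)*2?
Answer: -1370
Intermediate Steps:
s(E, F) = 10 (s(E, F) = 5*2 = 10)
p(k) = -3 + 4*k/7 (p(k) = -3 + (2*(k + k))/7 = -3 + (2*(2*k))/7 = -3 + (4*k)/7 = -3 + 4*k/7)
y(Y, S) = -5 + Y (y(Y, S) = Y - 5 = -5 + Y)
s(-9, -6)*(y(0, p(-2)) - 132) = 10*((-5 + 0) - 132) = 10*(-5 - 132) = 10*(-137) = -1370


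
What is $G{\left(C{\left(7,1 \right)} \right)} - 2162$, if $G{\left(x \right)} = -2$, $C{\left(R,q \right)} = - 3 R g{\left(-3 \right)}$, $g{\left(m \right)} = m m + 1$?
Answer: $-2164$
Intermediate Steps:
$g{\left(m \right)} = 1 + m^{2}$ ($g{\left(m \right)} = m^{2} + 1 = 1 + m^{2}$)
$C{\left(R,q \right)} = - 30 R$ ($C{\left(R,q \right)} = - 3 R \left(1 + \left(-3\right)^{2}\right) = - 3 R \left(1 + 9\right) = - 3 R 10 = - 30 R$)
$G{\left(C{\left(7,1 \right)} \right)} - 2162 = -2 - 2162 = -2164$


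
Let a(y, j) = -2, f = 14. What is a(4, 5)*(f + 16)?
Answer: -60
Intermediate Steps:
a(4, 5)*(f + 16) = -2*(14 + 16) = -2*30 = -60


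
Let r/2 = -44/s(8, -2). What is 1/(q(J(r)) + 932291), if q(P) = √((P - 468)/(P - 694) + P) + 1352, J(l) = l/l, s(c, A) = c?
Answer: 647014599/604080651252997 - 6*√22330/604080651252997 ≈ 1.0711e-6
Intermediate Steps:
r = -11 (r = 2*(-44/8) = 2*(-44*⅛) = 2*(-11/2) = -11)
J(l) = 1
q(P) = 1352 + √(P + (-468 + P)/(-694 + P)) (q(P) = √((-468 + P)/(-694 + P) + P) + 1352 = √(P + (-468 + P)/(-694 + P)) + 1352 = 1352 + √(P + (-468 + P)/(-694 + P)))
1/(q(J(r)) + 932291) = 1/((1352 + √((-468 + 1 + 1*(-694 + 1))/(-694 + 1))) + 932291) = 1/((1352 + √((-468 + 1 + 1*(-693))/(-693))) + 932291) = 1/((1352 + √(-(-468 + 1 - 693)/693)) + 932291) = 1/((1352 + √(-1/693*(-1160))) + 932291) = 1/((1352 + √(1160/693)) + 932291) = 1/((1352 + 2*√22330/231) + 932291) = 1/(933643 + 2*√22330/231)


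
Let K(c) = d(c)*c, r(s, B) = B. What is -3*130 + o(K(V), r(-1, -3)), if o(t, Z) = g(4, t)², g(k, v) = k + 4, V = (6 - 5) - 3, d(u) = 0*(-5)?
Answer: -326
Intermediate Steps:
d(u) = 0
V = -2 (V = 1 - 3 = -2)
g(k, v) = 4 + k
K(c) = 0 (K(c) = 0*c = 0)
o(t, Z) = 64 (o(t, Z) = (4 + 4)² = 8² = 64)
-3*130 + o(K(V), r(-1, -3)) = -3*130 + 64 = -390 + 64 = -326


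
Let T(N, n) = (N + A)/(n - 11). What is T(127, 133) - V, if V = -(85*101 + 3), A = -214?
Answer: 1047649/122 ≈ 8587.3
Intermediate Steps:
T(N, n) = (-214 + N)/(-11 + n) (T(N, n) = (N - 214)/(n - 11) = (-214 + N)/(-11 + n))
V = -8588 (V = -(8585 + 3) = -1*8588 = -8588)
T(127, 133) - V = (-214 + 127)/(-11 + 133) - 1*(-8588) = -87/122 + 8588 = 1047649/122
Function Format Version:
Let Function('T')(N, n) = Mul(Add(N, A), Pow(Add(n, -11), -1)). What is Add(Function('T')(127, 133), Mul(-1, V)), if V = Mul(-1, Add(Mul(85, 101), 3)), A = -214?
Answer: Rational(1047649, 122) ≈ 8587.3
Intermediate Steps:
Function('T')(N, n) = Mul(Pow(Add(-11, n), -1), Add(-214, N)) (Function('T')(N, n) = Mul(Add(N, -214), Pow(Add(n, -11), -1)) = Mul(Add(-214, N), Pow(Add(-11, n), -1)) = Mul(Pow(Add(-11, n), -1), Add(-214, N)))
V = -8588 (V = Mul(-1, Add(8585, 3)) = Mul(-1, 8588) = -8588)
Add(Function('T')(127, 133), Mul(-1, V)) = Add(Mul(Pow(Add(-11, 133), -1), Add(-214, 127)), Mul(-1, -8588)) = Add(Mul(Pow(122, -1), -87), 8588) = Add(Mul(Rational(1, 122), -87), 8588) = Add(Rational(-87, 122), 8588) = Rational(1047649, 122)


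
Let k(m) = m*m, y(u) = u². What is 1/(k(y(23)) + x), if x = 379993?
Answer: 1/659834 ≈ 1.5155e-6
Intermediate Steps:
k(m) = m²
1/(k(y(23)) + x) = 1/((23²)² + 379993) = 1/(529² + 379993) = 1/(279841 + 379993) = 1/659834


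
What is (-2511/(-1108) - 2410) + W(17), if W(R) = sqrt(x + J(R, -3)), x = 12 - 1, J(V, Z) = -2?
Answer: -2664445/1108 ≈ -2404.7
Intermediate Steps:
x = 11
W(R) = 3 (W(R) = sqrt(11 - 2) = sqrt(9) = 3)
(-2511/(-1108) - 2410) + W(17) = (-2511/(-1108) - 2410) + 3 = (-2511*(-1/1108) - 2410) + 3 = (2511/1108 - 2410) + 3 = -2667769/1108 + 3 = -2664445/1108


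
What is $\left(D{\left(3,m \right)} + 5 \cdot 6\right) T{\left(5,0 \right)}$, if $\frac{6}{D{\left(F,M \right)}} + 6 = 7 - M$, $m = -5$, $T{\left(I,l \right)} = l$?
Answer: $0$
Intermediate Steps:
$D{\left(F,M \right)} = \frac{6}{1 - M}$ ($D{\left(F,M \right)} = \frac{6}{-6 - \left(-7 + M\right)} = \frac{6}{1 - M}$)
$\left(D{\left(3,m \right)} + 5 \cdot 6\right) T{\left(5,0 \right)} = \left(- \frac{6}{-1 - 5} + 5 \cdot 6\right) 0 = \left(- \frac{6}{-6} + 30\right) 0 = \left(\left(-6\right) \left(- \frac{1}{6}\right) + 30\right) 0 = \left(1 + 30\right) 0 = 31 \cdot 0 = 0$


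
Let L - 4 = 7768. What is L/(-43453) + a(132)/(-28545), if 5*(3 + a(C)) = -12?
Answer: -369361823/2067276475 ≈ -0.17867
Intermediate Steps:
L = 7772 (L = 4 + 7768 = 7772)
a(C) = -27/5 (a(C) = -3 + (1/5)*(-12) = -3 - 12/5 = -27/5)
L/(-43453) + a(132)/(-28545) = 7772/(-43453) - 27/5/(-28545) = 7772*(-1/43453) - 27/5*(-1/28545) = -7772/43453 + 9/47575 = -369361823/2067276475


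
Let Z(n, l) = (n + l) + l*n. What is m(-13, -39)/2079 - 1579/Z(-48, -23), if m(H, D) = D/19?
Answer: -20804122/13601511 ≈ -1.5295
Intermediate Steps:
m(H, D) = D/19 (m(H, D) = D*(1/19) = D/19)
Z(n, l) = l + n + l*n (Z(n, l) = (l + n) + l*n = l + n + l*n)
m(-13, -39)/2079 - 1579/Z(-48, -23) = ((1/19)*(-39))/2079 - 1579/(-23 - 48 - 23*(-48)) = -39/19*1/2079 - 1579/(-23 - 48 + 1104) = -13/13167 - 1579/1033 = -20804122/13601511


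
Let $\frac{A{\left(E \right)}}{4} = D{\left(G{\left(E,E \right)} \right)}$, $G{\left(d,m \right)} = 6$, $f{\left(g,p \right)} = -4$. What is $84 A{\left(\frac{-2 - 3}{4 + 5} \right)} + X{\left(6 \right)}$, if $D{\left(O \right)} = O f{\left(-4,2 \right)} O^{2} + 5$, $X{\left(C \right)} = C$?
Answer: $-288618$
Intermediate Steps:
$D{\left(O \right)} = 5 - 4 O^{3}$ ($D{\left(O \right)} = O \left(- 4 O^{2}\right) + 5 = - 4 O^{3} + 5 = 5 - 4 O^{3}$)
$A{\left(E \right)} = -3436$ ($A{\left(E \right)} = 4 \left(5 - 4 \cdot 6^{3}\right) = 4 \left(5 - 864\right) = 4 \left(-859\right) = -3436$)
$84 A{\left(\frac{-2 - 3}{4 + 5} \right)} + X{\left(6 \right)} = 84 \left(-3436\right) + 6 = -288624 + 6 = -288618$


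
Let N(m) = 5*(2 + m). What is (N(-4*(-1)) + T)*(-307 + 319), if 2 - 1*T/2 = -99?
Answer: 2784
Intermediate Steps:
T = 202 (T = 4 - 2*(-99) = 4 + 198 = 202)
N(m) = 10 + 5*m
(N(-4*(-1)) + T)*(-307 + 319) = ((10 + 5*(-4*(-1))) + 202)*(-307 + 319) = ((10 + 5*4) + 202)*12 = ((10 + 20) + 202)*12 = (30 + 202)*12 = 232*12 = 2784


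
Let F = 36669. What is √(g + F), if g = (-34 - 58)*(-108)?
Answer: √46605 ≈ 215.88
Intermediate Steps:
g = 9936 (g = -92*(-108) = 9936)
√(g + F) = √(9936 + 36669) = √46605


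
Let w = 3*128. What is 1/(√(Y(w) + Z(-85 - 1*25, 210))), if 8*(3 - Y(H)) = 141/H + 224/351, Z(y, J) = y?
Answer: -96*I*√1501637943/38503537 ≈ -0.096617*I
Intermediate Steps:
w = 384
Y(H) = 1025/351 - 141/(8*H) (Y(H) = 3 - (141/H + 224/351)/8 = 3 - (224/351 + 141/H)/8 = 3 + (-28/351 - 141/(8*H)) = 1025/351 - 141/(8*H))
1/(√(Y(w) + Z(-85 - 1*25, 210))) = 1/(√((1/2808)*(-49491 + 8200*384)/384 + (-85 - 1*25))) = 1/(√((1/2808)*(1/384)*(-49491 + 3148800) + (-85 - 25))) = 1/(√((1/2808)*(1/384)*3099309 - 110)) = 1/(√(1033103/359424 - 110)) = 1/(√(-38503537/359424)) = 1/(I*√1501637943/3744) = -96*I*√1501637943/38503537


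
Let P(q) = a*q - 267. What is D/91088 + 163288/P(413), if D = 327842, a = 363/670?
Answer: -4977899454949/1319455224 ≈ -3772.7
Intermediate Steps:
a = 363/670 (a = 363*(1/670) = 363/670 ≈ 0.54179)
P(q) = -267 + 363*q/670 (P(q) = 363*q/670 - 267 = -267 + 363*q/670)
D/91088 + 163288/P(413) = 327842/91088 + 163288/(-267 + (363/670)*413) = 327842*(1/91088) + 163288/(-267 + 149919/670) = 163921/45544 + 163288/(-28971/670) = 163921/45544 + 163288*(-670/28971) = 163921/45544 - 109402960/28971 = -4977899454949/1319455224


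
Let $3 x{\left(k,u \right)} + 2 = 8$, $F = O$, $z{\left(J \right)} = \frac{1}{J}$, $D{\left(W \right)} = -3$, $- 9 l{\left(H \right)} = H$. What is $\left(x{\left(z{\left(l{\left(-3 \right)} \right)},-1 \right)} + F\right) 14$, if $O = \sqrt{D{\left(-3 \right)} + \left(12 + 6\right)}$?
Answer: $28 + 14 \sqrt{15} \approx 82.222$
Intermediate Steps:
$l{\left(H \right)} = - \frac{H}{9}$
$O = \sqrt{15}$ ($O = \sqrt{-3 + \left(12 + 6\right)} = \sqrt{-3 + 18} = \sqrt{15} \approx 3.873$)
$F = \sqrt{15} \approx 3.873$
$x{\left(k,u \right)} = 2$ ($x{\left(k,u \right)} = - \frac{2}{3} + \frac{1}{3} \cdot 8 = - \frac{2}{3} + \frac{8}{3} = 2$)
$\left(x{\left(z{\left(l{\left(-3 \right)} \right)},-1 \right)} + F\right) 14 = \left(2 + \sqrt{15}\right) 14 = 28 + 14 \sqrt{15}$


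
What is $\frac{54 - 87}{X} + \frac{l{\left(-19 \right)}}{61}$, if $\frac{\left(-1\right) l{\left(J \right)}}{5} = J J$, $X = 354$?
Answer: $- \frac{213661}{7198} \approx -29.683$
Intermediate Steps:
$l{\left(J \right)} = - 5 J^{2}$ ($l{\left(J \right)} = - 5 J J = - 5 J^{2}$)
$\frac{54 - 87}{X} + \frac{l{\left(-19 \right)}}{61} = \frac{54 - 87}{354} + \frac{\left(-5\right) \left(-19\right)^{2}}{61} = \left(-33\right) \frac{1}{354} + \left(-5\right) 361 \cdot \frac{1}{61} = - \frac{11}{118} - \frac{1805}{61} = - \frac{213661}{7198}$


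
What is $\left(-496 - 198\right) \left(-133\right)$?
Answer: $92302$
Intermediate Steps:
$\left(-496 - 198\right) \left(-133\right) = \left(-694\right) \left(-133\right) = 92302$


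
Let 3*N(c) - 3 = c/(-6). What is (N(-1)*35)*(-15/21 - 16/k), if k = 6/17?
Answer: -91865/54 ≈ -1701.2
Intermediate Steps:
k = 6/17 (k = 6*(1/17) = 6/17 ≈ 0.35294)
N(c) = 1 - c/18 (N(c) = 1 + (c/(-6))/3 = 1 + (c*(-⅙))/3 = 1 + (-c/6)/3 = 1 - c/18)
(N(-1)*35)*(-15/21 - 16/k) = ((1 - 1/18*(-1))*35)*(-15/21 - 16/6/17) = ((1 + 1/18)*35)*(-15*1/21 - 16*17/6) = ((19/18)*35)*(-5/7 - 136/3) = (665/18)*(-967/21) = -91865/54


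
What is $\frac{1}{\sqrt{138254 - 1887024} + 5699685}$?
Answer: $\frac{1139937}{6497282169599} - \frac{i \sqrt{1748770}}{32486410847995} \approx 1.7545 \cdot 10^{-7} - 4.0707 \cdot 10^{-11} i$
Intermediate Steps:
$\frac{1}{\sqrt{138254 - 1887024} + 5699685} = \frac{1}{\sqrt{-1748770} + 5699685} = \frac{1}{i \sqrt{1748770} + 5699685} = \frac{1}{5699685 + i \sqrt{1748770}}$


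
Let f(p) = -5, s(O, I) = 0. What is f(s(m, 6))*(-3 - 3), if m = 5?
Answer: 30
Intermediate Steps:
f(s(m, 6))*(-3 - 3) = -5*(-3 - 3) = -5*(-6) = 30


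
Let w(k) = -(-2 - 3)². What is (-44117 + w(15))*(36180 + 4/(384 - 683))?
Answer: -477520033872/299 ≈ -1.5971e+9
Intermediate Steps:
w(k) = -25 (w(k) = -1*(-5)² = -1*25 = -25)
(-44117 + w(15))*(36180 + 4/(384 - 683)) = (-44117 - 25)*(36180 + 4/(384 - 683)) = -44142*(36180 + 4/(-299)) = -44142*(36180 - 1/299*4) = -44142*(36180 - 4/299) = -44142*10817816/299 = -477520033872/299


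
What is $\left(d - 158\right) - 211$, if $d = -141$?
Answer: $-510$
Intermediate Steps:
$\left(d - 158\right) - 211 = \left(-141 - 158\right) - 211 = -299 - 211 = -510$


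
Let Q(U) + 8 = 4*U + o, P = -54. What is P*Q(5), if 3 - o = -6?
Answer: -1134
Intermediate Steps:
o = 9 (o = 3 - 1*(-6) = 3 + 6 = 9)
Q(U) = 1 + 4*U (Q(U) = -8 + (4*U + 9) = -8 + (9 + 4*U) = 1 + 4*U)
P*Q(5) = -54*(1 + 4*5) = -54*(1 + 20) = -54*21 = -1134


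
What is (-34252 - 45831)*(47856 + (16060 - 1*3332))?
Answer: -4851748472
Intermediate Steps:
(-34252 - 45831)*(47856 + (16060 - 1*3332)) = -80083*(47856 + (16060 - 3332)) = -80083*(47856 + 12728) = -80083*60584 = -4851748472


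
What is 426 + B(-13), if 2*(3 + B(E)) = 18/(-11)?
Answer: 4644/11 ≈ 422.18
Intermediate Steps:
B(E) = -42/11 (B(E) = -3 + (18/(-11))/2 = -3 + (18*(-1/11))/2 = -3 + (1/2)*(-18/11) = -3 - 9/11 = -42/11)
426 + B(-13) = 426 - 42/11 = 4644/11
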